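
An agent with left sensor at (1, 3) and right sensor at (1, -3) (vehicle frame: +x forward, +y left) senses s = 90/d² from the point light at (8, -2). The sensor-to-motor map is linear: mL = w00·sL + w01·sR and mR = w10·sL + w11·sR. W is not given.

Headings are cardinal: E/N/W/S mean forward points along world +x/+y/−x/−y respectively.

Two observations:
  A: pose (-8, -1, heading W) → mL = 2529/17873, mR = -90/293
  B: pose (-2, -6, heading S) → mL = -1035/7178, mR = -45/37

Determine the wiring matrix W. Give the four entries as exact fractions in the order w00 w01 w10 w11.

obs A: pose=(-8,-1,W) → sL=90/293, sR=18/61, mL=2529/17873, mR=-90/293
obs B: pose=(-2,-6,S) → sL=45/37, sR=45/97, mL=-1035/7178, mR=-45/37
sensor matrix S = [[90/293, 18/61], [45/37, 45/97]]; det S = -13880160/64146197
solve [mL_A; mL_B] = S·[w00; w01] and [mR_A; mR_B] = S·[w10; w11]:
  w00 = -1/2, w01 = 1, w10 = -1, w11 = 0

-1/2 1 -1 0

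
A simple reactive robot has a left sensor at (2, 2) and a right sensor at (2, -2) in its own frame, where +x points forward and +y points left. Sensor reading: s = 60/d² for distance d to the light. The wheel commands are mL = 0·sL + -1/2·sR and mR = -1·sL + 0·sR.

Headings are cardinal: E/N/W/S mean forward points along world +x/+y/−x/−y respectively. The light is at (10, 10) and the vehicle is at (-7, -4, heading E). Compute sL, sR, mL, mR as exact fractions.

20/123 60/481 -30/481 -20/123

left sensor world pos  = (-5, -2); dL² = 369
right sensor world pos = (-5, -6); dR² = 481
sL = 60/369 = 20/123
sR = 60/481 = 60/481
mL = 0·sL + -1/2·sR = -30/481
mR = -1·sL + 0·sR = -20/123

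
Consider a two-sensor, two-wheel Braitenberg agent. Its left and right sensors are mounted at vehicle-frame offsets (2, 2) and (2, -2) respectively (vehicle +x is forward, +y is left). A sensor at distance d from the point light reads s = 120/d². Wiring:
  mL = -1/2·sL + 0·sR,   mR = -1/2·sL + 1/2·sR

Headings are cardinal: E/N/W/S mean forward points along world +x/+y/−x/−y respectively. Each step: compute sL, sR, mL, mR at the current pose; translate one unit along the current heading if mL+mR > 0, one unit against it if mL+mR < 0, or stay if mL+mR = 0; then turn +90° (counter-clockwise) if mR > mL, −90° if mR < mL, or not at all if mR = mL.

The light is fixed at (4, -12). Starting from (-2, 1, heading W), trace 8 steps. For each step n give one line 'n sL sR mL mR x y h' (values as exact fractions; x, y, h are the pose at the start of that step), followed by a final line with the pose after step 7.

0 24/37 120/289 -12/37 -1248/10693 -2 1 W
1 12/13 12/17 -6/13 -24/221 -1 1 S
2 24/53 40/51 -12/53 448/2703 -1 2 E
3 3/8 15/34 -3/16 9/272 -2 2 N
4 24/37 120/289 -12/37 -1248/10693 -2 1 W
5 12/13 12/17 -6/13 -24/221 -1 1 S
6 24/53 40/51 -12/53 448/2703 -1 2 E
7 3/8 15/34 -3/16 9/272 -2 2 N
final -2 1 W

n=0: pose=(-2,1,W); sL=24/37, sR=120/289; mL=-12/37, mR=-1248/10693; mL+mR=-4716/10693 → advance -1; mR−mL=60/289 → turn +1·90°
n=1: pose=(-1,1,S); sL=12/13, sR=12/17; mL=-6/13, mR=-24/221; mL+mR=-126/221 → advance -1; mR−mL=6/17 → turn +1·90°
n=2: pose=(-1,2,E); sL=24/53, sR=40/51; mL=-12/53, mR=448/2703; mL+mR=-164/2703 → advance -1; mR−mL=20/51 → turn +1·90°
n=3: pose=(-2,2,N); sL=3/8, sR=15/34; mL=-3/16, mR=9/272; mL+mR=-21/136 → advance -1; mR−mL=15/68 → turn +1·90°
n=4: pose=(-2,1,W); sL=24/37, sR=120/289; mL=-12/37, mR=-1248/10693; mL+mR=-4716/10693 → advance -1; mR−mL=60/289 → turn +1·90°
n=5: pose=(-1,1,S); sL=12/13, sR=12/17; mL=-6/13, mR=-24/221; mL+mR=-126/221 → advance -1; mR−mL=6/17 → turn +1·90°
n=6: pose=(-1,2,E); sL=24/53, sR=40/51; mL=-12/53, mR=448/2703; mL+mR=-164/2703 → advance -1; mR−mL=20/51 → turn +1·90°
n=7: pose=(-2,2,N); sL=3/8, sR=15/34; mL=-3/16, mR=9/272; mL+mR=-21/136 → advance -1; mR−mL=15/68 → turn +1·90°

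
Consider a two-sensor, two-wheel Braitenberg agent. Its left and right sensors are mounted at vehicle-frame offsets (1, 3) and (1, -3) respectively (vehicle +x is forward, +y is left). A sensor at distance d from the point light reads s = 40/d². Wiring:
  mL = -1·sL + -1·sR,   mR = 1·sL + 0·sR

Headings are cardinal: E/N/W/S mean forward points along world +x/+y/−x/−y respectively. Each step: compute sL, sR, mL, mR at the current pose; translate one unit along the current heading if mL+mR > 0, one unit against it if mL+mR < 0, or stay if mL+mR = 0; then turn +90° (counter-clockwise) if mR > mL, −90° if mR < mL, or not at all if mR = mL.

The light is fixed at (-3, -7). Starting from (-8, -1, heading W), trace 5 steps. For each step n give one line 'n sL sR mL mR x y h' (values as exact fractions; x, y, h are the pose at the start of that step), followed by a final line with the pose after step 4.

n=0: pose=(-8,-1,W); sL=8/9, sR=40/117; mL=-16/13, mR=8/9; mL+mR=-40/117 → advance -1; mR−mL=248/117 → turn +1·90°
n=1: pose=(-7,-1,S); sL=20/13, sR=20/37; mL=-1000/481, mR=20/13; mL+mR=-20/37 → advance -1; mR−mL=1740/481 → turn +1·90°
n=2: pose=(-7,0,E); sL=40/109, sR=8/5; mL=-1072/545, mR=40/109; mL+mR=-8/5 → advance -1; mR−mL=1272/545 → turn +1·90°
n=3: pose=(-8,0,N); sL=5/16, sR=10/17; mL=-245/272, mR=5/16; mL+mR=-10/17 → advance -1; mR−mL=165/136 → turn +1·90°
n=4: pose=(-8,-1,W); sL=8/9, sR=40/117; mL=-16/13, mR=8/9; mL+mR=-40/117 → advance -1; mR−mL=248/117 → turn +1·90°

0 8/9 40/117 -16/13 8/9 -8 -1 W
1 20/13 20/37 -1000/481 20/13 -7 -1 S
2 40/109 8/5 -1072/545 40/109 -7 0 E
3 5/16 10/17 -245/272 5/16 -8 0 N
4 8/9 40/117 -16/13 8/9 -8 -1 W
final -7 -1 S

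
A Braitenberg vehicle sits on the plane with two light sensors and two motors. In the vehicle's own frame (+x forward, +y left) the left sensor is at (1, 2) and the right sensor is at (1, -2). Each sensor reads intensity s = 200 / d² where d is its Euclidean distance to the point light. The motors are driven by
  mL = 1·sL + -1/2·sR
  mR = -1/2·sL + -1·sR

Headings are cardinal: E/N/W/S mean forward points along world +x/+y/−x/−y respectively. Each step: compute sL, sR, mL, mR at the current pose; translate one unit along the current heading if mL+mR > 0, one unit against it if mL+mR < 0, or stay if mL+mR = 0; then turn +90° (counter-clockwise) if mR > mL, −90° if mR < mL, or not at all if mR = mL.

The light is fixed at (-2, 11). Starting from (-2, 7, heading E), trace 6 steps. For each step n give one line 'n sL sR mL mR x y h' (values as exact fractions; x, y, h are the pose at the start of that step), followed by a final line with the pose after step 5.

n=0: pose=(-2,7,E); sL=40, sR=200/37; mL=1380/37, mR=-940/37; mL+mR=440/37 → advance +1; mR−mL=-2320/37 → turn -1·90°
n=1: pose=(-1,7,S); sL=100/17, sR=100/13; mL=450/221, mR=-2350/221; mL+mR=-1900/221 → advance -1; mR−mL=-2800/221 → turn -1·90°
n=2: pose=(-1,8,W); sL=8, sR=200; mL=-92, mR=-204; mL+mR=-296 → advance -1; mR−mL=-112 → turn -1·90°
n=3: pose=(0,8,N); sL=50, sR=10; mL=45, mR=-35; mL+mR=10 → advance +1; mR−mL=-80 → turn -1·90°
n=4: pose=(0,9,E); sL=200/9, sR=8; mL=164/9, mR=-172/9; mL+mR=-8/9 → advance -1; mR−mL=-112/3 → turn -1·90°
n=5: pose=(-1,9,S); sL=100/9, sR=20; mL=10/9, mR=-230/9; mL+mR=-220/9 → advance -1; mR−mL=-80/3 → turn -1·90°

0 40 200/37 1380/37 -940/37 -2 7 E
1 100/17 100/13 450/221 -2350/221 -1 7 S
2 8 200 -92 -204 -1 8 W
3 50 10 45 -35 0 8 N
4 200/9 8 164/9 -172/9 0 9 E
5 100/9 20 10/9 -230/9 -1 9 S
final -1 10 W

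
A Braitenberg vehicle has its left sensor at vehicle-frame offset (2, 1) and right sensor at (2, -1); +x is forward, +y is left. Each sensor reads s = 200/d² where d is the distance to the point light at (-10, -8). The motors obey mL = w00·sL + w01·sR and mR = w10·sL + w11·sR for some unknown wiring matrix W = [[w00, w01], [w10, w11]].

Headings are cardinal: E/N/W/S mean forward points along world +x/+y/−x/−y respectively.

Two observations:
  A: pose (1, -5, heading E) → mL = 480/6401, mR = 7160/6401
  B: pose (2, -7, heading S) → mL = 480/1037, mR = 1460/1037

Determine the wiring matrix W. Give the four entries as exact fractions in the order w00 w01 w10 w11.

obs A: pose=(1,-5,E) → sL=40/37, sR=200/173, mL=480/6401, mR=7160/6401
obs B: pose=(2,-7,S) → sL=20/17, sR=100/61, mL=480/1037, mR=1460/1037
sensor matrix S = [[40/37, 200/173], [20/17, 100/61]]; det S = 2736000/6637837
solve [mL_A; mL_B] = S·[w00; w01] and [mR_A; mR_B] = S·[w10; w11]:
  w00 = -1, w01 = 1, w10 = 1/2, w11 = 1/2

-1 1 1/2 1/2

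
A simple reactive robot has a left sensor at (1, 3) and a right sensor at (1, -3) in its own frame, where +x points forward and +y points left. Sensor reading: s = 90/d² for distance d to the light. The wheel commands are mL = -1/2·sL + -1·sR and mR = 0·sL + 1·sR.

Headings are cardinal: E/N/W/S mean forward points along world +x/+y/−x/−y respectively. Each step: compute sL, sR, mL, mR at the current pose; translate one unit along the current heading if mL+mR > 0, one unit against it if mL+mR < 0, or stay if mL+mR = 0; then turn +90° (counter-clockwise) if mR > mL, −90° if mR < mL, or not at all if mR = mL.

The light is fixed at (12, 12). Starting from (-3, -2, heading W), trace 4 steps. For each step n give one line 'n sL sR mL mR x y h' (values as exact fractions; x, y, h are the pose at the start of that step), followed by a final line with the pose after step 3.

0 18/109 90/377 -13203/41093 90/377 -3 -2 W
1 45/173 45/257 -27135/88922 45/257 -2 -2 S
2 90/269 18/85 -8667/22865 18/85 -2 -1 E
3 5/26 5/16 -85/208 5/16 -3 -1 N
final -3 -2 W

n=0: pose=(-3,-2,W); sL=18/109, sR=90/377; mL=-13203/41093, mR=90/377; mL+mR=-9/109 → advance -1; mR−mL=23013/41093 → turn +1·90°
n=1: pose=(-2,-2,S); sL=45/173, sR=45/257; mL=-27135/88922, mR=45/257; mL+mR=-45/346 → advance -1; mR−mL=42705/88922 → turn +1·90°
n=2: pose=(-2,-1,E); sL=90/269, sR=18/85; mL=-8667/22865, mR=18/85; mL+mR=-45/269 → advance -1; mR−mL=13509/22865 → turn +1·90°
n=3: pose=(-3,-1,N); sL=5/26, sR=5/16; mL=-85/208, mR=5/16; mL+mR=-5/52 → advance -1; mR−mL=75/104 → turn +1·90°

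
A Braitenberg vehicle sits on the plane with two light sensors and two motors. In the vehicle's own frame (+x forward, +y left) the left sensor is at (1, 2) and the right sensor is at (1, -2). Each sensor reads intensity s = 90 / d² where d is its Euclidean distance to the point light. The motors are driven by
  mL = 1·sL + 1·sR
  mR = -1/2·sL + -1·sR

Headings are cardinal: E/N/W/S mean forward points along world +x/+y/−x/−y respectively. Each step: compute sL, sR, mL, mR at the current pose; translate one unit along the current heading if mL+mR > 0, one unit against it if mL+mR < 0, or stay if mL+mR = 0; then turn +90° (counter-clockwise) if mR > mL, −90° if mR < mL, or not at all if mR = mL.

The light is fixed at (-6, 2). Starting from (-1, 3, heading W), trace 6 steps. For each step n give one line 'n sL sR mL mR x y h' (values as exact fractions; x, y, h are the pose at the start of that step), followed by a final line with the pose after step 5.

n=0: pose=(-1,3,W); sL=90/17, sR=18/5; mL=756/85, mR=-531/85; mL+mR=45/17 → advance +1; mR−mL=-1287/85 → turn -1·90°
n=1: pose=(-2,3,N); sL=45/4, sR=9/4; mL=27/2, mR=-63/8; mL+mR=45/8 → advance +1; mR−mL=-171/8 → turn -1·90°
n=2: pose=(-2,4,E); sL=90/41, sR=18/5; mL=1188/205, mR=-963/205; mL+mR=45/41 → advance +1; mR−mL=-2151/205 → turn -1·90°
n=3: pose=(-1,4,S); sL=9/5, sR=9; mL=54/5, mR=-99/10; mL+mR=9/10 → advance +1; mR−mL=-207/10 → turn -1·90°
n=4: pose=(-1,3,W); sL=90/17, sR=18/5; mL=756/85, mR=-531/85; mL+mR=45/17 → advance +1; mR−mL=-1287/85 → turn -1·90°
n=5: pose=(-2,3,N); sL=45/4, sR=9/4; mL=27/2, mR=-63/8; mL+mR=45/8 → advance +1; mR−mL=-171/8 → turn -1·90°

0 90/17 18/5 756/85 -531/85 -1 3 W
1 45/4 9/4 27/2 -63/8 -2 3 N
2 90/41 18/5 1188/205 -963/205 -2 4 E
3 9/5 9 54/5 -99/10 -1 4 S
4 90/17 18/5 756/85 -531/85 -1 3 W
5 45/4 9/4 27/2 -63/8 -2 3 N
final -2 4 E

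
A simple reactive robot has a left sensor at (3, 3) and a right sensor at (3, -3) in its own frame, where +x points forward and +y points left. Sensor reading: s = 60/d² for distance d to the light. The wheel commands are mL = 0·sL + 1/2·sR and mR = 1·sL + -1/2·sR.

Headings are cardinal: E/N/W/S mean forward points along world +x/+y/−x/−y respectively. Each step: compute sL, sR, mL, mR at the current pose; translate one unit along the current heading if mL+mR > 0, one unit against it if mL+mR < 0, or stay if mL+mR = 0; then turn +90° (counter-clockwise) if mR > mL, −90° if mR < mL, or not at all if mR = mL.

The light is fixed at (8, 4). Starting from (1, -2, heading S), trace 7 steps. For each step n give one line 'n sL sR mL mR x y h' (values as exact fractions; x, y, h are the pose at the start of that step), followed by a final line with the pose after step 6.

0 60/97 60/181 30/181 7950/17557 1 -2 S
1 15/8 15/29 15/58 375/232 1 -3 E
2 60/97 12/5 6/5 -282/485 2 -3 N
3 10/3 2/3 1/3 3 2 -2 E
4 60/73 60/13 30/13 -1410/949 3 -2 N
5 15/2 15/17 15/34 120/17 3 -1 E
6 60/53 12 6 -258/53 4 -1 N
final 4 0 E

n=0: pose=(1,-2,S); sL=60/97, sR=60/181; mL=30/181, mR=7950/17557; mL+mR=60/97 → advance +1; mR−mL=5040/17557 → turn +1·90°
n=1: pose=(1,-3,E); sL=15/8, sR=15/29; mL=15/58, mR=375/232; mL+mR=15/8 → advance +1; mR−mL=315/232 → turn +1·90°
n=2: pose=(2,-3,N); sL=60/97, sR=12/5; mL=6/5, mR=-282/485; mL+mR=60/97 → advance +1; mR−mL=-864/485 → turn -1·90°
n=3: pose=(2,-2,E); sL=10/3, sR=2/3; mL=1/3, mR=3; mL+mR=10/3 → advance +1; mR−mL=8/3 → turn +1·90°
n=4: pose=(3,-2,N); sL=60/73, sR=60/13; mL=30/13, mR=-1410/949; mL+mR=60/73 → advance +1; mR−mL=-3600/949 → turn -1·90°
n=5: pose=(3,-1,E); sL=15/2, sR=15/17; mL=15/34, mR=120/17; mL+mR=15/2 → advance +1; mR−mL=225/34 → turn +1·90°
n=6: pose=(4,-1,N); sL=60/53, sR=12; mL=6, mR=-258/53; mL+mR=60/53 → advance +1; mR−mL=-576/53 → turn -1·90°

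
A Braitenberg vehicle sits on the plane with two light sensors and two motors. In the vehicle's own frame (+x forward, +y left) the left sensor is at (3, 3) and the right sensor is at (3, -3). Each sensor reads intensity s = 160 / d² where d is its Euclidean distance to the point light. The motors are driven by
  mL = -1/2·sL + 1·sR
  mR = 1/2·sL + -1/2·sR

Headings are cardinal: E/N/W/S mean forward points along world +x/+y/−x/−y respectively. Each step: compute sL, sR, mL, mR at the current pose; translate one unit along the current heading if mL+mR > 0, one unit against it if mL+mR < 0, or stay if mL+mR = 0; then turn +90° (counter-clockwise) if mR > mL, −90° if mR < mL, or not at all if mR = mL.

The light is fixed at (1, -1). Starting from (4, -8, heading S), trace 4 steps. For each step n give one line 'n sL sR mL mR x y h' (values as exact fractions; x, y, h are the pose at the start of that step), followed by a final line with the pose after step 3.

0 20/17 8/5 86/85 -18/85 4 -8 S
1 160/121 32/5 3472/605 -1536/605 4 -9 W
2 80/13 16/5 8/65 96/65 3 -9 N
3 160/101 160/17 14800/1717 -6720/1717 3 -8 W
final 2 -8 N

n=0: pose=(4,-8,S); sL=20/17, sR=8/5; mL=86/85, mR=-18/85; mL+mR=4/5 → advance +1; mR−mL=-104/85 → turn -1·90°
n=1: pose=(4,-9,W); sL=160/121, sR=32/5; mL=3472/605, mR=-1536/605; mL+mR=16/5 → advance +1; mR−mL=-5008/605 → turn -1·90°
n=2: pose=(3,-9,N); sL=80/13, sR=16/5; mL=8/65, mR=96/65; mL+mR=8/5 → advance +1; mR−mL=88/65 → turn +1·90°
n=3: pose=(3,-8,W); sL=160/101, sR=160/17; mL=14800/1717, mR=-6720/1717; mL+mR=80/17 → advance +1; mR−mL=-21520/1717 → turn -1·90°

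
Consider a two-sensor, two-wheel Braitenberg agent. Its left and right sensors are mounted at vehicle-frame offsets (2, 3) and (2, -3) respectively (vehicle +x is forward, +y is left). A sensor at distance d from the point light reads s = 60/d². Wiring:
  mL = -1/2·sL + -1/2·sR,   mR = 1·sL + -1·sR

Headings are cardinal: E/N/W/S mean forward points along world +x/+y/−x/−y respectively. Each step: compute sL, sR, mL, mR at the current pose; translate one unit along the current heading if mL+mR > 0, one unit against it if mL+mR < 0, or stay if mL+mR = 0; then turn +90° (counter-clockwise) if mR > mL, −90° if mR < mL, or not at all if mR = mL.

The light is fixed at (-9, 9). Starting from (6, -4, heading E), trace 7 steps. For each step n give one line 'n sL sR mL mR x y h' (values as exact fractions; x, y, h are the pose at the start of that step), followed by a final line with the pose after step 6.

n=0: pose=(6,-4,E); sL=60/389, sR=12/109; mL=-5604/42401, mR=1872/42401; mL+mR=-3732/42401 → advance -1; mR−mL=7476/42401 → turn +1·90°
n=1: pose=(5,-4,N); sL=30/121, sR=6/41; mL=-978/4961, mR=504/4961; mL+mR=-474/4961 → advance -1; mR−mL=1482/4961 → turn +1·90°
n=2: pose=(5,-5,W); sL=60/433, sR=12/53; mL=-4188/22949, mR=-2016/22949; mL+mR=-6204/22949 → advance -1; mR−mL=2172/22949 → turn +1·90°
n=3: pose=(6,-5,S); sL=3/29, sR=3/20; mL=-147/1160, mR=-27/580; mL+mR=-201/1160 → advance -1; mR−mL=93/1160 → turn +1·90°
n=4: pose=(6,-4,E); sL=60/389, sR=12/109; mL=-5604/42401, mR=1872/42401; mL+mR=-3732/42401 → advance -1; mR−mL=7476/42401 → turn +1·90°
n=5: pose=(5,-4,N); sL=30/121, sR=6/41; mL=-978/4961, mR=504/4961; mL+mR=-474/4961 → advance -1; mR−mL=1482/4961 → turn +1·90°
n=6: pose=(5,-5,W); sL=60/433, sR=12/53; mL=-4188/22949, mR=-2016/22949; mL+mR=-6204/22949 → advance -1; mR−mL=2172/22949 → turn +1·90°

0 60/389 12/109 -5604/42401 1872/42401 6 -4 E
1 30/121 6/41 -978/4961 504/4961 5 -4 N
2 60/433 12/53 -4188/22949 -2016/22949 5 -5 W
3 3/29 3/20 -147/1160 -27/580 6 -5 S
4 60/389 12/109 -5604/42401 1872/42401 6 -4 E
5 30/121 6/41 -978/4961 504/4961 5 -4 N
6 60/433 12/53 -4188/22949 -2016/22949 5 -5 W
final 6 -5 S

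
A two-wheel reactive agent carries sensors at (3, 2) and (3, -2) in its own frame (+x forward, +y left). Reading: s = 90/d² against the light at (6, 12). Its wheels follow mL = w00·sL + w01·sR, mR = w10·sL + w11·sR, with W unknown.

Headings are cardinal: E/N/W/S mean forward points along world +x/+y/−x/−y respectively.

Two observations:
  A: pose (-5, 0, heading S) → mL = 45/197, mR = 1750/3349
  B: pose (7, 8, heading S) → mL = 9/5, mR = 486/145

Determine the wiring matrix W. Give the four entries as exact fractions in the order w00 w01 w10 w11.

0 1 1 1

obs A: pose=(-5,0,S) → sL=5/17, sR=45/197, mL=45/197, mR=1750/3349
obs B: pose=(7,8,S) → sL=45/29, sR=9/5, mL=9/5, mR=486/145
sensor matrix S = [[5/17, 45/197], [45/29, 9/5]]; det S = 16992/97121
solve [mL_A; mL_B] = S·[w00; w01] and [mR_A; mR_B] = S·[w10; w11]:
  w00 = 0, w01 = 1, w10 = 1, w11 = 1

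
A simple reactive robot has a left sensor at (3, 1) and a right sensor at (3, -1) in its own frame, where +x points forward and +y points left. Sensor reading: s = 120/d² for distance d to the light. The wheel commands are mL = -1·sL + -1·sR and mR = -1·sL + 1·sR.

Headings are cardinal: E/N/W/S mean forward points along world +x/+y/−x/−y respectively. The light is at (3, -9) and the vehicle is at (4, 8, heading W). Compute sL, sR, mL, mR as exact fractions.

left sensor world pos  = (1, 7); dL² = 260
right sensor world pos = (1, 9); dR² = 328
sL = 120/260 = 6/13
sR = 120/328 = 15/41
mL = -1·sL + -1·sR = -441/533
mR = -1·sL + 1·sR = -51/533

6/13 15/41 -441/533 -51/533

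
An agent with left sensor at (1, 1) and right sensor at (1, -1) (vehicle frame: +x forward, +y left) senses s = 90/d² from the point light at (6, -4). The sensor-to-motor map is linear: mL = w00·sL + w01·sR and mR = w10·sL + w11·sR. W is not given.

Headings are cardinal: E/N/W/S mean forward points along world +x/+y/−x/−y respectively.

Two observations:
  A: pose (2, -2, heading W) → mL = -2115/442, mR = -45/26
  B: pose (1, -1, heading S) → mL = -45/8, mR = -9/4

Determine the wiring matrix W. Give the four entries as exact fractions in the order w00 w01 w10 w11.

obs A: pose=(2,-2,W) → sL=45/13, sR=45/17, mL=-2115/442, mR=-45/26
obs B: pose=(1,-1,S) → sL=9/2, sR=9/4, mL=-45/8, mR=-9/4
sensor matrix S = [[45/13, 45/17], [9/2, 9/4]]; det S = -3645/884
solve [mL_A; mL_B] = S·[w00; w01] and [mR_A; mR_B] = S·[w10; w11]:
  w00 = -1, w01 = -1/2, w10 = -1/2, w11 = 0

-1 -1/2 -1/2 0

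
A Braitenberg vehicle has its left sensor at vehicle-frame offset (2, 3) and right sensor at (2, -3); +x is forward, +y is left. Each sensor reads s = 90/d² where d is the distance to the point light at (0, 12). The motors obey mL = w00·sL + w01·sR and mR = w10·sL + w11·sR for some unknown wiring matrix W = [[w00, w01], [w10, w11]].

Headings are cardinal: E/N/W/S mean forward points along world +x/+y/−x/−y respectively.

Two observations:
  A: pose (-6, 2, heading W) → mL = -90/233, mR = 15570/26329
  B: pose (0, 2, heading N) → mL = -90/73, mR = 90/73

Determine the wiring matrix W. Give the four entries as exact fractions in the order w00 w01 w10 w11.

-1 0 1/2 1/2

obs A: pose=(-6,2,W) → sL=90/233, sR=90/113, mL=-90/233, mR=15570/26329
obs B: pose=(0,2,N) → sL=90/73, sR=90/73, mL=-90/73, mR=90/73
sensor matrix S = [[90/233, 90/113], [90/73, 90/73]]; det S = -972000/1922017
solve [mL_A; mL_B] = S·[w00; w01] and [mR_A; mR_B] = S·[w10; w11]:
  w00 = -1, w01 = 0, w10 = 1/2, w11 = 1/2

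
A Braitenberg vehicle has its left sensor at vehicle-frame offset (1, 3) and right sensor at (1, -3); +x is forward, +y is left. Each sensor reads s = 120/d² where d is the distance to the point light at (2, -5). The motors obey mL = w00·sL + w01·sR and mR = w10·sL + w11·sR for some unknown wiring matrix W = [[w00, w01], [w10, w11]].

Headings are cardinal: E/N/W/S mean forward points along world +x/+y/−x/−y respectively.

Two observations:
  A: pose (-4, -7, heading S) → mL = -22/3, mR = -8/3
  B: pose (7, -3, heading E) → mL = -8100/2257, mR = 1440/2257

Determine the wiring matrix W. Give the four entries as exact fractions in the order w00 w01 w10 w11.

-1 -1/2 -1/2 1/2

obs A: pose=(-4,-7,S) → sL=20/3, sR=4/3, mL=-22/3, mR=-8/3
obs B: pose=(7,-3,E) → sL=120/61, sR=120/37, mL=-8100/2257, mR=1440/2257
sensor matrix S = [[20/3, 4/3], [120/61, 120/37]]; det S = 42880/2257
solve [mL_A; mL_B] = S·[w00; w01] and [mR_A; mR_B] = S·[w10; w11]:
  w00 = -1, w01 = -1/2, w10 = -1/2, w11 = 1/2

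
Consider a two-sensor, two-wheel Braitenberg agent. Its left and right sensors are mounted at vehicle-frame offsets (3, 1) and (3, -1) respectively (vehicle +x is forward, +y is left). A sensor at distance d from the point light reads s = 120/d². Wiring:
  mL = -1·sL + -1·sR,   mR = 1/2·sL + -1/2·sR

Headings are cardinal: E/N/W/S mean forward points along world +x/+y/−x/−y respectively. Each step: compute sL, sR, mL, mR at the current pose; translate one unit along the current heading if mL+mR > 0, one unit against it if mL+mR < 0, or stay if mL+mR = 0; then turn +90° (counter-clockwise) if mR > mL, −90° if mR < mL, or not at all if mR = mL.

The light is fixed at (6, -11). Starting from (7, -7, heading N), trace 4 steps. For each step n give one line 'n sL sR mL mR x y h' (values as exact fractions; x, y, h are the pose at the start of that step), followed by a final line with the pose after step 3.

0 120/49 120/53 -12240/2597 240/2597 7 -7 N
1 15 6 -21 9/2 7 -8 W
2 40/3 120 -400/3 -160/3 8 -8 S
3 12/5 60/17 -504/85 -48/85 8 -7 E
final 7 -7 N

n=0: pose=(7,-7,N); sL=120/49, sR=120/53; mL=-12240/2597, mR=240/2597; mL+mR=-12000/2597 → advance -1; mR−mL=12480/2597 → turn +1·90°
n=1: pose=(7,-8,W); sL=15, sR=6; mL=-21, mR=9/2; mL+mR=-33/2 → advance -1; mR−mL=51/2 → turn +1·90°
n=2: pose=(8,-8,S); sL=40/3, sR=120; mL=-400/3, mR=-160/3; mL+mR=-560/3 → advance -1; mR−mL=80 → turn +1·90°
n=3: pose=(8,-7,E); sL=12/5, sR=60/17; mL=-504/85, mR=-48/85; mL+mR=-552/85 → advance -1; mR−mL=456/85 → turn +1·90°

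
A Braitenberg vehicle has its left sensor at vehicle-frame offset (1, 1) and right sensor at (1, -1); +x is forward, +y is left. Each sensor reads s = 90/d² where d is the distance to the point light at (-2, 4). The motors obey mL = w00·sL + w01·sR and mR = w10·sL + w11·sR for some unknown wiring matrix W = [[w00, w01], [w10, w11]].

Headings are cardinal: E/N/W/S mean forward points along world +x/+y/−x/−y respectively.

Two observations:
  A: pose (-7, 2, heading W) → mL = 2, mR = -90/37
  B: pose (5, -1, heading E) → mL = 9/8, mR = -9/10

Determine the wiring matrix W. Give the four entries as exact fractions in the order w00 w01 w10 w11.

obs A: pose=(-7,2,W) → sL=2, sR=90/37, mL=2, mR=-90/37
obs B: pose=(5,-1,E) → sL=9/8, sR=9/10, mL=9/8, mR=-9/10
sensor matrix S = [[2, 90/37], [9/8, 9/10]]; det S = -693/740
solve [mL_A; mL_B] = S·[w00; w01] and [mR_A; mR_B] = S·[w10; w11]:
  w00 = 1, w01 = 0, w10 = 0, w11 = -1

1 0 0 -1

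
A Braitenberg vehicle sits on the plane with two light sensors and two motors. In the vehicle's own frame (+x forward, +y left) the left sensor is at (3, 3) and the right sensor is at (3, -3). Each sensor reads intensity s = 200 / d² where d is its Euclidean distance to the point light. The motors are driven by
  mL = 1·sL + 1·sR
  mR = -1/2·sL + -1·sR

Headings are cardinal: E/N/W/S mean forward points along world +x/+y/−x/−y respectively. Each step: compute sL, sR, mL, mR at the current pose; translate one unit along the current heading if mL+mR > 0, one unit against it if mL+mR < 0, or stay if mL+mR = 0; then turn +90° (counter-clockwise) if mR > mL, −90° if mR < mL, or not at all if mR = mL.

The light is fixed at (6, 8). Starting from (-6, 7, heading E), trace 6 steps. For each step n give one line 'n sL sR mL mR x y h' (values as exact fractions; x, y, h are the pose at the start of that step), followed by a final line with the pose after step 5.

0 40/17 200/97 7280/1649 -5340/1649 -6 7 E
1 5/2 50/53 365/106 -465/212 -5 7 S
2 200/221 200/197 83600/43537 -63900/43537 -5 6 W
3 100/113 100/41 15400/4633 -13350/4633 -6 6 N
4 40/17 200/97 7280/1649 -5340/1649 -6 7 E
5 5/2 50/53 365/106 -465/212 -5 7 S
final -5 6 W

n=0: pose=(-6,7,E); sL=40/17, sR=200/97; mL=7280/1649, mR=-5340/1649; mL+mR=20/17 → advance +1; mR−mL=-12620/1649 → turn -1·90°
n=1: pose=(-5,7,S); sL=5/2, sR=50/53; mL=365/106, mR=-465/212; mL+mR=5/4 → advance +1; mR−mL=-1195/212 → turn -1·90°
n=2: pose=(-5,6,W); sL=200/221, sR=200/197; mL=83600/43537, mR=-63900/43537; mL+mR=100/221 → advance +1; mR−mL=-147500/43537 → turn -1·90°
n=3: pose=(-6,6,N); sL=100/113, sR=100/41; mL=15400/4633, mR=-13350/4633; mL+mR=50/113 → advance +1; mR−mL=-28750/4633 → turn -1·90°
n=4: pose=(-6,7,E); sL=40/17, sR=200/97; mL=7280/1649, mR=-5340/1649; mL+mR=20/17 → advance +1; mR−mL=-12620/1649 → turn -1·90°
n=5: pose=(-5,7,S); sL=5/2, sR=50/53; mL=365/106, mR=-465/212; mL+mR=5/4 → advance +1; mR−mL=-1195/212 → turn -1·90°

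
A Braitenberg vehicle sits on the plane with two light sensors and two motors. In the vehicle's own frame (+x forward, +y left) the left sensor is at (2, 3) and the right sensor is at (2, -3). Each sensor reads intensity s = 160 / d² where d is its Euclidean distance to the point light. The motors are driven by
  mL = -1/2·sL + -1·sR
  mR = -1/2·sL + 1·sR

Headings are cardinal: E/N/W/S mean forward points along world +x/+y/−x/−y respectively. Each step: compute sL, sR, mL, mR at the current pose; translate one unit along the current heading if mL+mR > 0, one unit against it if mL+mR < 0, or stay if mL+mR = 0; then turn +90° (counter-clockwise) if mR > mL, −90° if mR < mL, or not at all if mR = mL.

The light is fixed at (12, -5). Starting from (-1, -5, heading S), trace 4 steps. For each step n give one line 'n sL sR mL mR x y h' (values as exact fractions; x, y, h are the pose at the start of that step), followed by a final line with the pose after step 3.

0 20/13 8/13 -18/13 -2/13 -1 -5 S
1 160/137 32/25 -6384/3425 2384/3425 -1 -4 E
2 80/149 16/13 -2904/1937 1864/1937 -2 -4 N
3 32/53 32/53 -48/53 16/53 -2 -5 W
final -1 -5 S

n=0: pose=(-1,-5,S); sL=20/13, sR=8/13; mL=-18/13, mR=-2/13; mL+mR=-20/13 → advance -1; mR−mL=16/13 → turn +1·90°
n=1: pose=(-1,-4,E); sL=160/137, sR=32/25; mL=-6384/3425, mR=2384/3425; mL+mR=-160/137 → advance -1; mR−mL=64/25 → turn +1·90°
n=2: pose=(-2,-4,N); sL=80/149, sR=16/13; mL=-2904/1937, mR=1864/1937; mL+mR=-80/149 → advance -1; mR−mL=32/13 → turn +1·90°
n=3: pose=(-2,-5,W); sL=32/53, sR=32/53; mL=-48/53, mR=16/53; mL+mR=-32/53 → advance -1; mR−mL=64/53 → turn +1·90°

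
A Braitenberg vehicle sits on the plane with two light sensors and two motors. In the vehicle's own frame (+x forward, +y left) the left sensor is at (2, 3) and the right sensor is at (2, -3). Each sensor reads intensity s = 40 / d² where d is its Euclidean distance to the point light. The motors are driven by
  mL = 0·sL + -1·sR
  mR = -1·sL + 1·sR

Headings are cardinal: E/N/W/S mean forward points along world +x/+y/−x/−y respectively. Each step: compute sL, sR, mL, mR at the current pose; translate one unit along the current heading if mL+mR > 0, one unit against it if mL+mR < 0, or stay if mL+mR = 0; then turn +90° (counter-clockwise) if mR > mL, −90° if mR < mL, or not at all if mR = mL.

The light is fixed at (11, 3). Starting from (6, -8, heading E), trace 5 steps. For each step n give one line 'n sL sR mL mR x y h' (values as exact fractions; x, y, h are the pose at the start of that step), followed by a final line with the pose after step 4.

0 40/73 8/41 -8/41 -1056/2993 6 -8 E
1 20/89 4/25 -4/25 -144/2225 5 -8 S
2 8/13 8/37 -8/37 -192/481 5 -7 E
3 1/4 10/61 -10/61 -21/244 4 -7 S
4 40/61 40/169 -40/169 -4320/10309 4 -6 E
final 3 -6 S

n=0: pose=(6,-8,E); sL=40/73, sR=8/41; mL=-8/41, mR=-1056/2993; mL+mR=-40/73 → advance -1; mR−mL=-472/2993 → turn -1·90°
n=1: pose=(5,-8,S); sL=20/89, sR=4/25; mL=-4/25, mR=-144/2225; mL+mR=-20/89 → advance -1; mR−mL=212/2225 → turn +1·90°
n=2: pose=(5,-7,E); sL=8/13, sR=8/37; mL=-8/37, mR=-192/481; mL+mR=-8/13 → advance -1; mR−mL=-88/481 → turn -1·90°
n=3: pose=(4,-7,S); sL=1/4, sR=10/61; mL=-10/61, mR=-21/244; mL+mR=-1/4 → advance -1; mR−mL=19/244 → turn +1·90°
n=4: pose=(4,-6,E); sL=40/61, sR=40/169; mL=-40/169, mR=-4320/10309; mL+mR=-40/61 → advance -1; mR−mL=-1880/10309 → turn -1·90°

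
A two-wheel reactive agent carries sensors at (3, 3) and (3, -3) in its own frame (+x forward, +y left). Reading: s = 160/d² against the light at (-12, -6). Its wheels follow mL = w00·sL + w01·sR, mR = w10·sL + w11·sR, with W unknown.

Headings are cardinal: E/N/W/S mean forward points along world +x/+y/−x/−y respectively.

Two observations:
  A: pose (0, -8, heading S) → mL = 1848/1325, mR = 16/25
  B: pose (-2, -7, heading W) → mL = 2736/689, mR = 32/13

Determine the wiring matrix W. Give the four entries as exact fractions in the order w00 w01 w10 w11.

1 1/2 1 0

obs A: pose=(0,-8,S) → sL=16/25, sR=80/53, mL=1848/1325, mR=16/25
obs B: pose=(-2,-7,W) → sL=32/13, sR=160/53, mL=2736/689, mR=32/13
sensor matrix S = [[16/25, 80/53], [32/13, 160/53]]; det S = -6144/3445
solve [mL_A; mL_B] = S·[w00; w01] and [mR_A; mR_B] = S·[w10; w11]:
  w00 = 1, w01 = 1/2, w10 = 1, w11 = 0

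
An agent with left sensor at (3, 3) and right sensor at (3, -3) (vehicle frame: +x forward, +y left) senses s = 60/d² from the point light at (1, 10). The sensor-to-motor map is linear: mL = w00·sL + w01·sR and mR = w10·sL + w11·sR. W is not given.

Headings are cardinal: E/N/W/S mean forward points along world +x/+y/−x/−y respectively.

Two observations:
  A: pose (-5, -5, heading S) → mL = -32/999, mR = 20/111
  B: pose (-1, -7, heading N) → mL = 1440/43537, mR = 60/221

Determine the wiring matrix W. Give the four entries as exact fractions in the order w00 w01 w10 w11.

obs A: pose=(-5,-5,S) → sL=20/111, sR=4/27, mL=-32/999, mR=20/111
obs B: pose=(-1,-7,N) → sL=60/221, sR=60/197, mL=1440/43537, mR=60/221
sensor matrix S = [[20/111, 4/27], [60/221, 60/197]]; det S = 212480/14497821
solve [mL_A; mL_B] = S·[w00; w01] and [mR_A; mR_B] = S·[w10; w11]:
  w00 = -1, w01 = 1, w10 = 1, w11 = 0

-1 1 1 0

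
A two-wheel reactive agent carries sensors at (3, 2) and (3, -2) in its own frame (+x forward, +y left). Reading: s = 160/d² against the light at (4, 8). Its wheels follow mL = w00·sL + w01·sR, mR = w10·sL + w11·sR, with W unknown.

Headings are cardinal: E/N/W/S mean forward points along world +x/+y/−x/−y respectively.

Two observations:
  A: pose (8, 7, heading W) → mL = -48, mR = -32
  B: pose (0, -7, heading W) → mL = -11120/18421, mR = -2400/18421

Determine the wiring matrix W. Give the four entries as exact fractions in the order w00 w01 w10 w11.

-1/2 -1/2 1/2 -1/2

obs A: pose=(8,7,W) → sL=16, sR=80, mL=-48, mR=-32
obs B: pose=(0,-7,W) → sL=80/169, sR=80/109, mL=-11120/18421, mR=-2400/18421
sensor matrix S = [[16, 80], [80/169, 80/109]]; det S = -481280/18421
solve [mL_A; mL_B] = S·[w00; w01] and [mR_A; mR_B] = S·[w10; w11]:
  w00 = -1/2, w01 = -1/2, w10 = 1/2, w11 = -1/2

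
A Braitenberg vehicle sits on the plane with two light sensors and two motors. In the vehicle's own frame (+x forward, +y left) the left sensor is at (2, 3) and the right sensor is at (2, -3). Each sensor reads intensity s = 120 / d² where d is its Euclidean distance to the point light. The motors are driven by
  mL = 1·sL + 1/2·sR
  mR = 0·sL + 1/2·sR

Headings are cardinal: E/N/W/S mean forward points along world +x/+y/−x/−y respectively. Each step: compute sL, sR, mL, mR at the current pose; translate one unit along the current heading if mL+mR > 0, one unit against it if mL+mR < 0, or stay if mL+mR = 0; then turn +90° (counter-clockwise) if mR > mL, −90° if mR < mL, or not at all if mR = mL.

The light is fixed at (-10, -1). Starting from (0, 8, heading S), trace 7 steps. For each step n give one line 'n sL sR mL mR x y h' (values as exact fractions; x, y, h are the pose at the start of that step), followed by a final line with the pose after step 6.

0 60/109 60/49 6210/5341 30/49 0 8 S
1 120/89 24/37 5508/3293 12/37 0 7 W
2 15/17 30/61 1170/1037 15/61 -1 7 N
3 24/53 120/157 6948/8321 60/157 -1 8 E
4 60/109 60/49 6210/5341 30/49 0 8 S
5 120/89 24/37 5508/3293 12/37 0 7 W
6 15/17 30/61 1170/1037 15/61 -1 7 N
final -1 8 E

n=0: pose=(0,8,S); sL=60/109, sR=60/49; mL=6210/5341, mR=30/49; mL+mR=9480/5341 → advance +1; mR−mL=-60/109 → turn -1·90°
n=1: pose=(0,7,W); sL=120/89, sR=24/37; mL=5508/3293, mR=12/37; mL+mR=6576/3293 → advance +1; mR−mL=-120/89 → turn -1·90°
n=2: pose=(-1,7,N); sL=15/17, sR=30/61; mL=1170/1037, mR=15/61; mL+mR=1425/1037 → advance +1; mR−mL=-15/17 → turn -1·90°
n=3: pose=(-1,8,E); sL=24/53, sR=120/157; mL=6948/8321, mR=60/157; mL+mR=10128/8321 → advance +1; mR−mL=-24/53 → turn -1·90°
n=4: pose=(0,8,S); sL=60/109, sR=60/49; mL=6210/5341, mR=30/49; mL+mR=9480/5341 → advance +1; mR−mL=-60/109 → turn -1·90°
n=5: pose=(0,7,W); sL=120/89, sR=24/37; mL=5508/3293, mR=12/37; mL+mR=6576/3293 → advance +1; mR−mL=-120/89 → turn -1·90°
n=6: pose=(-1,7,N); sL=15/17, sR=30/61; mL=1170/1037, mR=15/61; mL+mR=1425/1037 → advance +1; mR−mL=-15/17 → turn -1·90°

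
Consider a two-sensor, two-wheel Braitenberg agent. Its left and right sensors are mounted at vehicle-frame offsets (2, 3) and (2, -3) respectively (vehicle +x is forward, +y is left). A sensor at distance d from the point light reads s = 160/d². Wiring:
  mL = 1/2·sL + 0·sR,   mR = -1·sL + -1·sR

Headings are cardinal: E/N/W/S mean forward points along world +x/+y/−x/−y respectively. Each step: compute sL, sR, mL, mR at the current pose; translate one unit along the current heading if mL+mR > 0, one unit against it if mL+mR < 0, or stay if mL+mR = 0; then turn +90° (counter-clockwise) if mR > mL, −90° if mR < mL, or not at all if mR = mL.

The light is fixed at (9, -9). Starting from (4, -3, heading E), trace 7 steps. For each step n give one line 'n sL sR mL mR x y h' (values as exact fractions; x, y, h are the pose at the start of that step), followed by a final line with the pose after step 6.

0 16/9 80/9 8/9 -32/3 4 -3 E
1 32/5 160/97 16/5 -3904/485 3 -3 S
2 2 40/41 1 -122/41 3 -2 W
3 32/29 32/17 16/29 -1472/493 4 -2 N
4 16/9 80/9 8/9 -32/3 4 -3 E
5 32/5 160/97 16/5 -3904/485 3 -3 S
6 2 40/41 1 -122/41 3 -2 W
final 4 -2 N

n=0: pose=(4,-3,E); sL=16/9, sR=80/9; mL=8/9, mR=-32/3; mL+mR=-88/9 → advance -1; mR−mL=-104/9 → turn -1·90°
n=1: pose=(3,-3,S); sL=32/5, sR=160/97; mL=16/5, mR=-3904/485; mL+mR=-2352/485 → advance -1; mR−mL=-5456/485 → turn -1·90°
n=2: pose=(3,-2,W); sL=2, sR=40/41; mL=1, mR=-122/41; mL+mR=-81/41 → advance -1; mR−mL=-163/41 → turn -1·90°
n=3: pose=(4,-2,N); sL=32/29, sR=32/17; mL=16/29, mR=-1472/493; mL+mR=-1200/493 → advance -1; mR−mL=-1744/493 → turn -1·90°
n=4: pose=(4,-3,E); sL=16/9, sR=80/9; mL=8/9, mR=-32/3; mL+mR=-88/9 → advance -1; mR−mL=-104/9 → turn -1·90°
n=5: pose=(3,-3,S); sL=32/5, sR=160/97; mL=16/5, mR=-3904/485; mL+mR=-2352/485 → advance -1; mR−mL=-5456/485 → turn -1·90°
n=6: pose=(3,-2,W); sL=2, sR=40/41; mL=1, mR=-122/41; mL+mR=-81/41 → advance -1; mR−mL=-163/41 → turn -1·90°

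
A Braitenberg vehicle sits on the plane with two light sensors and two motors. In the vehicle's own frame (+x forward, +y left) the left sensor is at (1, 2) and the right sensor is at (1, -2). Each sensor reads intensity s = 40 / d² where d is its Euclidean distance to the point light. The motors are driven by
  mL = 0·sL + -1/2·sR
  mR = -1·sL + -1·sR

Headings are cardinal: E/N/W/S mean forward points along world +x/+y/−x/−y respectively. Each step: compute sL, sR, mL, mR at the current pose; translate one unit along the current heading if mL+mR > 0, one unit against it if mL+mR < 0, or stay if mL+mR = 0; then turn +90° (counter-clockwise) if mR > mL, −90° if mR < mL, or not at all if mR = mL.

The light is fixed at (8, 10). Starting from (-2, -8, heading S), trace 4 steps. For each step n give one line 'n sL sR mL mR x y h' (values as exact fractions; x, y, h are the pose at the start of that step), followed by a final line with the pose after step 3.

0 8/85 8/101 -4/101 -1488/8585 -2 -8 S
1 20/241 20/173 -10/173 -8280/41693 -2 -7 W
2 40/377 8/61 -4/61 -5456/22997 -1 -7 N
3 1/8 5/58 -5/116 -49/232 -1 -8 E
final -2 -8 S

n=0: pose=(-2,-8,S); sL=8/85, sR=8/101; mL=-4/101, mR=-1488/8585; mL+mR=-1828/8585 → advance -1; mR−mL=-1148/8585 → turn -1·90°
n=1: pose=(-2,-7,W); sL=20/241, sR=20/173; mL=-10/173, mR=-8280/41693; mL+mR=-10690/41693 → advance -1; mR−mL=-5870/41693 → turn -1·90°
n=2: pose=(-1,-7,N); sL=40/377, sR=8/61; mL=-4/61, mR=-5456/22997; mL+mR=-6964/22997 → advance -1; mR−mL=-3948/22997 → turn -1·90°
n=3: pose=(-1,-8,E); sL=1/8, sR=5/58; mL=-5/116, mR=-49/232; mL+mR=-59/232 → advance -1; mR−mL=-39/232 → turn -1·90°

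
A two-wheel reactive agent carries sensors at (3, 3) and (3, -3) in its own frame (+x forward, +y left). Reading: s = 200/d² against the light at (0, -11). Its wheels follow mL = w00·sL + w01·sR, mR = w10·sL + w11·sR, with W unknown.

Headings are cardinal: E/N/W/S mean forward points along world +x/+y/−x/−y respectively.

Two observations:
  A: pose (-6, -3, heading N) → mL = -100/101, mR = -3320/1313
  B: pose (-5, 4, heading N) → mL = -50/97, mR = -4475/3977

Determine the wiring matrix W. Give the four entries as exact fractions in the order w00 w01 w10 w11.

-1 0 -1 -1

obs A: pose=(-6,-3,N) → sL=100/101, sR=20/13, mL=-100/101, mR=-3320/1313
obs B: pose=(-5,4,N) → sL=50/97, sR=25/41, mL=-50/97, mR=-4475/3977
sensor matrix S = [[100/101, 20/13], [50/97, 25/41]]; det S = -988500/5221801
solve [mL_A; mL_B] = S·[w00; w01] and [mR_A; mR_B] = S·[w10; w11]:
  w00 = -1, w01 = 0, w10 = -1, w11 = -1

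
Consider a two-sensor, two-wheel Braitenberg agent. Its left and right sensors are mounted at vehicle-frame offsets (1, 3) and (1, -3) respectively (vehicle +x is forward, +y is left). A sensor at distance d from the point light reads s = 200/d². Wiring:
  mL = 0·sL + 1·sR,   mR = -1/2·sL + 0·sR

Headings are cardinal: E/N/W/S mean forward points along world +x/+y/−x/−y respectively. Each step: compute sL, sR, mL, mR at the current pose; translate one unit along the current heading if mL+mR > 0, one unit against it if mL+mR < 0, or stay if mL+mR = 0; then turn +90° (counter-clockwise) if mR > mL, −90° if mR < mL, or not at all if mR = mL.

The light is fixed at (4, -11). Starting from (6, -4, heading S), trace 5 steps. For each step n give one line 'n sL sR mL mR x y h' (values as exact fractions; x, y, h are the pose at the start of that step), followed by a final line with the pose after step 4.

n=0: pose=(6,-4,S); sL=200/61, sR=200/37; mL=200/37, mR=-100/61; mL+mR=8500/2257 → advance +1; mR−mL=-15900/2257 → turn -1·90°
n=1: pose=(6,-5,W); sL=20, sR=100/41; mL=100/41, mR=-10; mL+mR=-310/41 → advance -1; mR−mL=-510/41 → turn -1·90°
n=2: pose=(7,-5,N); sL=200/49, sR=40/17; mL=40/17, mR=-100/49; mL+mR=260/833 → advance +1; mR−mL=-3660/833 → turn -1·90°
n=3: pose=(7,-4,E); sL=50/29, sR=25/4; mL=25/4, mR=-25/29; mL+mR=625/116 → advance +1; mR−mL=-825/116 → turn -1·90°
n=4: pose=(8,-4,S); sL=40/17, sR=200/37; mL=200/37, mR=-20/17; mL+mR=2660/629 → advance +1; mR−mL=-4140/629 → turn -1·90°

0 200/61 200/37 200/37 -100/61 6 -4 S
1 20 100/41 100/41 -10 6 -5 W
2 200/49 40/17 40/17 -100/49 7 -5 N
3 50/29 25/4 25/4 -25/29 7 -4 E
4 40/17 200/37 200/37 -20/17 8 -4 S
final 8 -5 W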